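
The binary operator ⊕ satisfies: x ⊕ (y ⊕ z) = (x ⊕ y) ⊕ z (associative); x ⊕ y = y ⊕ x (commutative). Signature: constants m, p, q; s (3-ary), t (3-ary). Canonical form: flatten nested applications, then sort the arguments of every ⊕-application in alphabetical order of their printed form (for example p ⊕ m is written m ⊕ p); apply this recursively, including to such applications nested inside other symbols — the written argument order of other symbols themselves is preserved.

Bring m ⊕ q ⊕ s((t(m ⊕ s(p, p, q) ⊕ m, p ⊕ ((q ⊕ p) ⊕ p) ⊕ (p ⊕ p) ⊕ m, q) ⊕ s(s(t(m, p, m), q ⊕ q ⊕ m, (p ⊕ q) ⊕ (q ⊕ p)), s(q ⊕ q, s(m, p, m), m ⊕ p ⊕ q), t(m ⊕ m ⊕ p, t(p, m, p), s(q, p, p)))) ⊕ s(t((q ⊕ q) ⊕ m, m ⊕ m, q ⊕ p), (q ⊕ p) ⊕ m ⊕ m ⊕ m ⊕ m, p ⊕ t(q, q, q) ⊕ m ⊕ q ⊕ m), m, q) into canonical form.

Answer: m ⊕ q ⊕ s(s(s(t(m, p, m), m ⊕ q ⊕ q, p ⊕ p ⊕ q ⊕ q), s(q ⊕ q, s(m, p, m), m ⊕ p ⊕ q), t(m ⊕ m ⊕ p, t(p, m, p), s(q, p, p))) ⊕ s(t(m ⊕ q ⊕ q, m ⊕ m, p ⊕ q), m ⊕ m ⊕ m ⊕ m ⊕ p ⊕ q, m ⊕ m ⊕ p ⊕ q ⊕ t(q, q, q)) ⊕ t(m ⊕ m ⊕ s(p, p, q), m ⊕ p ⊕ p ⊕ p ⊕ p ⊕ p ⊕ q, q), m, q)

Derivation:
Simplify inside:  s((t(m ⊕ s(p, p, q) ⊕ m, p ⊕ ((q ⊕ p) ⊕ p) ⊕ (p ⊕ p) ⊕ m, q) ⊕ s(s(t(m, p, m), q ⊕ q ⊕ m, (p ⊕ q) ⊕ (q ⊕ p)), s(q ⊕ q, s(m, p, m), m ⊕ p ⊕ q), t(m ⊕ m ⊕ p, t(p, m, p), s(q, p, p)))) ⊕ s(t((q ⊕ q) ⊕ m, m ⊕ m, q ⊕ p), (q ⊕ p) ⊕ m ⊕ m ⊕ m ⊕ m, p ⊕ t(q, q, q) ⊕ m ⊕ q ⊕ m), m, q)  →  s(s(s(t(m, p, m), m ⊕ q ⊕ q, p ⊕ p ⊕ q ⊕ q), s(q ⊕ q, s(m, p, m), m ⊕ p ⊕ q), t(m ⊕ m ⊕ p, t(p, m, p), s(q, p, p))) ⊕ s(t(m ⊕ q ⊕ q, m ⊕ m, p ⊕ q), m ⊕ m ⊕ m ⊕ m ⊕ p ⊕ q, m ⊕ m ⊕ p ⊕ q ⊕ t(q, q, q)) ⊕ t(m ⊕ m ⊕ s(p, p, q), m ⊕ p ⊕ p ⊕ p ⊕ p ⊕ p ⊕ q, q), m, q)
Sort arguments:  m ⊕ q ⊕ s(s(s(t(m, p, m), m ⊕ q ⊕ q, p ⊕ p ⊕ q ⊕ q), s(q ⊕ q, s(m, p, m), m ⊕ p ⊕ q), t(m ⊕ m ⊕ p, t(p, m, p), s(q, p, p))) ⊕ s(t(m ⊕ q ⊕ q, m ⊕ m, p ⊕ q), m ⊕ m ⊕ m ⊕ m ⊕ p ⊕ q, m ⊕ m ⊕ p ⊕ q ⊕ t(q, q, q)) ⊕ t(m ⊕ m ⊕ s(p, p, q), m ⊕ p ⊕ p ⊕ p ⊕ p ⊕ p ⊕ q, q), m, q)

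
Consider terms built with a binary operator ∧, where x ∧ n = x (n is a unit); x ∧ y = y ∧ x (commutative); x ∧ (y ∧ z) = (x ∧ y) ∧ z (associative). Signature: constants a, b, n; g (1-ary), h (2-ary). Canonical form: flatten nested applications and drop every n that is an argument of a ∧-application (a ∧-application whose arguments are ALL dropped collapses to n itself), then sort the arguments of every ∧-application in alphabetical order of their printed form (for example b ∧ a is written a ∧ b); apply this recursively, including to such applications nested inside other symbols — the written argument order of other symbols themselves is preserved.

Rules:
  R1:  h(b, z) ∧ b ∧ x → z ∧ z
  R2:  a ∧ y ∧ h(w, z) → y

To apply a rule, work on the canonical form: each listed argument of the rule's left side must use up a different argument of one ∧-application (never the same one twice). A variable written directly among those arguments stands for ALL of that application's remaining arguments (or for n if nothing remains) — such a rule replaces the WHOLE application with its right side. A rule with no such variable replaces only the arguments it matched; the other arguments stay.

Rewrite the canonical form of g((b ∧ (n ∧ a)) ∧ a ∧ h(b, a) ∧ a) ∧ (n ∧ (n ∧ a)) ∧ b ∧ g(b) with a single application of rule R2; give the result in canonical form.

Answer: a ∧ b ∧ g(a ∧ a ∧ b) ∧ g(b)

Derivation:
Canonical form:  a ∧ b ∧ g(a ∧ a ∧ a ∧ b ∧ h(b, a)) ∧ g(b)
Match R2:  consume a, h(b, a);  w := b, y := a ∧ a ∧ b, z := a
The variable takes the whole remainder — replace the entire application.
Giving:  a ∧ b ∧ g(a ∧ a ∧ b) ∧ g(b)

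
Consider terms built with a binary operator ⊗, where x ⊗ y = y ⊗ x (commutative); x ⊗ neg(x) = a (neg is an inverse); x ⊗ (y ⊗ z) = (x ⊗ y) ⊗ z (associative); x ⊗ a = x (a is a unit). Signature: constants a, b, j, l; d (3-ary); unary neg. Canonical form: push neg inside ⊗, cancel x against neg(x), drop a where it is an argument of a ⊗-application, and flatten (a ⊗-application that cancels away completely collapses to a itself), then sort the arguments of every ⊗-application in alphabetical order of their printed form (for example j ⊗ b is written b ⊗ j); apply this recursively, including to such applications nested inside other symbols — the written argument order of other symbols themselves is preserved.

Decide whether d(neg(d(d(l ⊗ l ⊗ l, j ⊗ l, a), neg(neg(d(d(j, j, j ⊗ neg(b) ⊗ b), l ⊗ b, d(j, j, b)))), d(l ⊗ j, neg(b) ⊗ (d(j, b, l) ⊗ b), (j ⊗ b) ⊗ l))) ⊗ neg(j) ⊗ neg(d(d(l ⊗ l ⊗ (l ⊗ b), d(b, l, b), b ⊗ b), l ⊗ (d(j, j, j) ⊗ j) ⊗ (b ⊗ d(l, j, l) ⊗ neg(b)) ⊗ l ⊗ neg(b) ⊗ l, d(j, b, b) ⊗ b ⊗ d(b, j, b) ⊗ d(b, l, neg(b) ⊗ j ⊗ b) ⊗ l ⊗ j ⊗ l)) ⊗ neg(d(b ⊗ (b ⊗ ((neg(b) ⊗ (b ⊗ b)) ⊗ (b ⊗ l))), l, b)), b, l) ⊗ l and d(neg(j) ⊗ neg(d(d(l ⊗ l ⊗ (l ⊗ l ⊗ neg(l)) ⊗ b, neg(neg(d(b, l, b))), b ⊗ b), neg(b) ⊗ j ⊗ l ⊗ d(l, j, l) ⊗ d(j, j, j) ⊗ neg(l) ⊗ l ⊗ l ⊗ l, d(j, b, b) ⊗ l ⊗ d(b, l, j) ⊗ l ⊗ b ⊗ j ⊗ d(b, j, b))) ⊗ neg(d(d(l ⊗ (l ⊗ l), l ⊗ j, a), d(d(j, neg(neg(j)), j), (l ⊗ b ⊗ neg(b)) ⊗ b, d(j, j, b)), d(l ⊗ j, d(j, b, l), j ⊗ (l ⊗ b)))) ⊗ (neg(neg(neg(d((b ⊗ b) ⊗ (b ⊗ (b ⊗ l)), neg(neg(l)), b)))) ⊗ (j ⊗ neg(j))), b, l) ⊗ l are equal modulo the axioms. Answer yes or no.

Answer: yes — both canonical forms are d(neg(d(b ⊗ b ⊗ b ⊗ b ⊗ l, l, b)) ⊗ neg(d(d(b ⊗ l ⊗ l ⊗ l, d(b, l, b), b ⊗ b), d(j, j, j) ⊗ d(l, j, l) ⊗ j ⊗ l ⊗ l ⊗ l ⊗ neg(b), b ⊗ d(b, j, b) ⊗ d(b, l, j) ⊗ d(j, b, b) ⊗ j ⊗ l ⊗ l)) ⊗ neg(d(d(l ⊗ l ⊗ l, j ⊗ l, a), d(d(j, j, j), b ⊗ l, d(j, j, b)), d(j ⊗ l, d(j, b, l), b ⊗ j ⊗ l))) ⊗ neg(j), b, l) ⊗ l

Derivation:
Left:  d(neg(d(d(l ⊗ l ⊗ l, j ⊗ l, a), neg(neg(d(d(j, j, j ⊗ neg(b) ⊗ b), l ⊗ b, d(j, j, b)))), d(l ⊗ j, neg(b) ⊗ (d(j, b, l) ⊗ b), (j ⊗ b) ⊗ l))) ⊗ neg(j) ⊗ neg(d(d(l ⊗ l ⊗ (l ⊗ b), d(b, l, b), b ⊗ b), l ⊗ (d(j, j, j) ⊗ j) ⊗ (b ⊗ d(l, j, l) ⊗ neg(b)) ⊗ l ⊗ neg(b) ⊗ l, d(j, b, b) ⊗ b ⊗ d(b, j, b) ⊗ d(b, l, neg(b) ⊗ j ⊗ b) ⊗ l ⊗ j ⊗ l)) ⊗ neg(d(b ⊗ (b ⊗ ((neg(b) ⊗ (b ⊗ b)) ⊗ (b ⊗ l))), l, b)), b, l) ⊗ l
  Push neg inside:  distribute neg over ⊗ and collapse double neg
  Collect:  d(neg(d(b ⊗ b ⊗ b ⊗ b ⊗ l, l, b)) ⊗ neg(d(d(b ⊗ l ⊗ l ⊗ l, d(b, l, b), b ⊗ b), d(j, j, j) ⊗ d(l, j, l) ⊗ j ⊗ l ⊗ l ⊗ l ⊗ neg(b), b ⊗ d(b, j, b) ⊗ d(b, l, j) ⊗ d(j, b, b) ⊗ j ⊗ l ⊗ l)) ⊗ neg(d(d(l ⊗ l ⊗ l, j ⊗ l, a), d(d(j, j, j), b ⊗ l, d(j, j, b)), d(j ⊗ l, d(j, b, l), b ⊗ j ⊗ l))) ⊗ neg(j), b, l) ⊗ l
Right:  d(neg(j) ⊗ neg(d(d(l ⊗ l ⊗ (l ⊗ l ⊗ neg(l)) ⊗ b, neg(neg(d(b, l, b))), b ⊗ b), neg(b) ⊗ j ⊗ l ⊗ d(l, j, l) ⊗ d(j, j, j) ⊗ neg(l) ⊗ l ⊗ l ⊗ l, d(j, b, b) ⊗ l ⊗ d(b, l, j) ⊗ l ⊗ b ⊗ j ⊗ d(b, j, b))) ⊗ neg(d(d(l ⊗ (l ⊗ l), l ⊗ j, a), d(d(j, neg(neg(j)), j), (l ⊗ b ⊗ neg(b)) ⊗ b, d(j, j, b)), d(l ⊗ j, d(j, b, l), j ⊗ (l ⊗ b)))) ⊗ (neg(neg(neg(d((b ⊗ b) ⊗ (b ⊗ (b ⊗ l)), neg(neg(l)), b)))) ⊗ (j ⊗ neg(j))), b, l) ⊗ l
  Push neg inside:  distribute neg over ⊗ and collapse double neg
  Collect:  d(neg(d(b ⊗ b ⊗ b ⊗ b ⊗ l, l, b)) ⊗ neg(d(d(b ⊗ l ⊗ l ⊗ l, d(b, l, b), b ⊗ b), d(j, j, j) ⊗ d(l, j, l) ⊗ j ⊗ l ⊗ l ⊗ l ⊗ neg(b), b ⊗ d(b, j, b) ⊗ d(b, l, j) ⊗ d(j, b, b) ⊗ j ⊗ l ⊗ l)) ⊗ neg(d(d(l ⊗ l ⊗ l, j ⊗ l, a), d(d(j, j, j), b ⊗ l, d(j, j, b)), d(j ⊗ l, d(j, b, l), b ⊗ j ⊗ l))) ⊗ neg(j), b, l) ⊗ l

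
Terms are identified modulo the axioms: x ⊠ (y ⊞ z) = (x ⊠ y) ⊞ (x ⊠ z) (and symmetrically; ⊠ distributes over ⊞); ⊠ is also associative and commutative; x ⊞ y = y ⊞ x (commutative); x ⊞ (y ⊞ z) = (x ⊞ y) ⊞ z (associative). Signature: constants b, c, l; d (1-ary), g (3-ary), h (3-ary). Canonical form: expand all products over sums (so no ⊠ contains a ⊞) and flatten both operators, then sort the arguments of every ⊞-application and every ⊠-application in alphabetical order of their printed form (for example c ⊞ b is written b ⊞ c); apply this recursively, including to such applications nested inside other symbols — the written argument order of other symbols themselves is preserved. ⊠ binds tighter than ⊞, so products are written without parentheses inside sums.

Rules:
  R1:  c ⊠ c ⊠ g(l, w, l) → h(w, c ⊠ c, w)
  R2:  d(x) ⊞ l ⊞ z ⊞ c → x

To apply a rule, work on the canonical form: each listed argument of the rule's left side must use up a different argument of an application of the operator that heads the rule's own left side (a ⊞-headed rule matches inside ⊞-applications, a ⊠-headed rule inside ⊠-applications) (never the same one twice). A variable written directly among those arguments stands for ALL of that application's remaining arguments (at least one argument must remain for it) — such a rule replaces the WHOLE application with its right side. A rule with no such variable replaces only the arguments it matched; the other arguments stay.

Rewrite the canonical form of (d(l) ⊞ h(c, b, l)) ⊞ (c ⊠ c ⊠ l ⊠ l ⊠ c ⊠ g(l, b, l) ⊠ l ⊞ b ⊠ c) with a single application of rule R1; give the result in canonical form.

Answer: b ⊠ c ⊞ c ⊠ h(b, c ⊠ c, b) ⊠ l ⊠ l ⊠ l ⊞ d(l) ⊞ h(c, b, l)

Derivation:
Canonical form:  b ⊠ c ⊞ c ⊠ c ⊠ c ⊠ g(l, b, l) ⊠ l ⊠ l ⊠ l ⊞ d(l) ⊞ h(c, b, l)
Apply R1:  consuming c, c, g(l, b, l);  w := b
New term:  b ⊠ c ⊞ c ⊠ h(b, c ⊠ c, b) ⊠ l ⊠ l ⊠ l ⊞ d(l) ⊞ h(c, b, l)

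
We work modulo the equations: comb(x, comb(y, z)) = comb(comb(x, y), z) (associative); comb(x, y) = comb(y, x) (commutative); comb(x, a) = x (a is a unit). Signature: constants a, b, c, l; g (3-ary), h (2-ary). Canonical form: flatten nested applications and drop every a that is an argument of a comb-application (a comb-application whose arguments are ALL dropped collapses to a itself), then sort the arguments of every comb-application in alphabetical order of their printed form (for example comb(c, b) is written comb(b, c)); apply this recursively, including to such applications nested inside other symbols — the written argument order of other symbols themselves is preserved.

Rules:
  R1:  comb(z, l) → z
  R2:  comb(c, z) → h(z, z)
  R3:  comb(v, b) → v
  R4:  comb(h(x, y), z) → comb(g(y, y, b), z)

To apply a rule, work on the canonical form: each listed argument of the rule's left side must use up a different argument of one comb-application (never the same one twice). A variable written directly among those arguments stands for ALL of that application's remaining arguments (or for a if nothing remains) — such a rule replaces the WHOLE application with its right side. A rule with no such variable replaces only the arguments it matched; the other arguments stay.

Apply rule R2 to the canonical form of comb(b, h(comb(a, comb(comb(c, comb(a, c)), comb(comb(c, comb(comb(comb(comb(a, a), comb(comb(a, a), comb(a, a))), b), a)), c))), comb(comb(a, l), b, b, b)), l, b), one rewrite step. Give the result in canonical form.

Canonical form:  comb(b, b, h(comb(b, c, c, c, c), comb(b, b, b, l)), l)
Match R2:  consume c;  z := comb(b, c, c, c)
Every leftover argument binds to the variable; the entire application is replaced.
Giving:  comb(b, b, h(h(comb(b, c, c, c), comb(b, c, c, c)), comb(b, b, b, l)), l)

Answer: comb(b, b, h(h(comb(b, c, c, c), comb(b, c, c, c)), comb(b, b, b, l)), l)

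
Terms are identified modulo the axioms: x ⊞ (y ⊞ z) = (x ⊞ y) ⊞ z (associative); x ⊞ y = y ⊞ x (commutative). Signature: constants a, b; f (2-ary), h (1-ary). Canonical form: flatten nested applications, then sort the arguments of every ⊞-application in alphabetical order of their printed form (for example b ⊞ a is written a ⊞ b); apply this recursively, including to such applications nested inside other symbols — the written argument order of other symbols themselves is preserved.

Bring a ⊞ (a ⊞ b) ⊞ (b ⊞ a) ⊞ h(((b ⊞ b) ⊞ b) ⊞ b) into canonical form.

Answer: a ⊞ a ⊞ a ⊞ b ⊞ b ⊞ h(b ⊞ b ⊞ b ⊞ b)

Derivation:
Un-nest:  a ⊞ a ⊞ b ⊞ b ⊞ a ⊞ h(((b ⊞ b) ⊞ b) ⊞ b)
Inside:  h(((b ⊞ b) ⊞ b) ⊞ b)  →  h(b ⊞ b ⊞ b ⊞ b)
Order the arguments:  a ⊞ a ⊞ a ⊞ b ⊞ b ⊞ h(b ⊞ b ⊞ b ⊞ b)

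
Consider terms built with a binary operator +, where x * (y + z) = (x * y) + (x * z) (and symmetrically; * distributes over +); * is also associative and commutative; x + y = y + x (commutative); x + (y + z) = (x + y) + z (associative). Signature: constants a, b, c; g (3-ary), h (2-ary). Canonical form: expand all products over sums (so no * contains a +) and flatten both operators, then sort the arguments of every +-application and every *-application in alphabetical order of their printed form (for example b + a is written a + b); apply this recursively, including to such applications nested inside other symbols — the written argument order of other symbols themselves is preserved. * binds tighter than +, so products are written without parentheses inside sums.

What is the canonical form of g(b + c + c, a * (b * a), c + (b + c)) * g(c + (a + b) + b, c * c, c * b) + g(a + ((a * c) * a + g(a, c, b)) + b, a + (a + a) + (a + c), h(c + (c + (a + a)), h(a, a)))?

Flatten:  g(a + b + b + c, c * c, b * c) * g(b + c + c, a * a * b, b + c + c) + g(a + a * a * c + b + g(a, c, b), a + a + a + a + c, h(a + a + c + c, h(a, a)))
Order the arguments:  g(a + a * a * c + b + g(a, c, b), a + a + a + a + c, h(a + a + c + c, h(a, a))) + g(a + b + b + c, c * c, b * c) * g(b + c + c, a * a * b, b + c + c)

Answer: g(a + a * a * c + b + g(a, c, b), a + a + a + a + c, h(a + a + c + c, h(a, a))) + g(a + b + b + c, c * c, b * c) * g(b + c + c, a * a * b, b + c + c)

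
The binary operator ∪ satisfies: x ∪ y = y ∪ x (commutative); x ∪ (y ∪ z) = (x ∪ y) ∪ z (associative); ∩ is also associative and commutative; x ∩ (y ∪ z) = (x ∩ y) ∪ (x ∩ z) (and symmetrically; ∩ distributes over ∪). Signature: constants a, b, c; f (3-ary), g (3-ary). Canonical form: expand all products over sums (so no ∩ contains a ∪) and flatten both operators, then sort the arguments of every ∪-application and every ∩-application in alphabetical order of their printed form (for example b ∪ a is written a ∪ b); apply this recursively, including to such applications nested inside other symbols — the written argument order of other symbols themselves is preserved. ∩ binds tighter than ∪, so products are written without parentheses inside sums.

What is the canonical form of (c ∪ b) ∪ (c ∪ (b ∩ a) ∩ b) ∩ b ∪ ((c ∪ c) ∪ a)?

Distribute:  c ∪ b ∪ b ∩ c ∪ a ∩ b ∩ b ∩ b ∪ c ∪ c ∪ a
Sort:  a ∪ a ∩ b ∩ b ∩ b ∪ b ∪ b ∩ c ∪ c ∪ c ∪ c

Answer: a ∪ a ∩ b ∩ b ∩ b ∪ b ∪ b ∩ c ∪ c ∪ c ∪ c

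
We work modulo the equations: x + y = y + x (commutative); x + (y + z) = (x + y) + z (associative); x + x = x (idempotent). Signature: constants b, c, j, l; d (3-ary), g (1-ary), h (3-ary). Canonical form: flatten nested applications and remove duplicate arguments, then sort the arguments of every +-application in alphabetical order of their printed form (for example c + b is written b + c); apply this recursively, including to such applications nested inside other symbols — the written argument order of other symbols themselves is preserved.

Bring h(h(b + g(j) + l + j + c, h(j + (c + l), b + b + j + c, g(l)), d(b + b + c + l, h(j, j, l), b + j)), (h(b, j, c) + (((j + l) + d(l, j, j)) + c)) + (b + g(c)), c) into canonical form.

Answer: h(h(b + c + g(j) + j + l, h(c + j + l, b + c + j, g(l)), d(b + c + l, h(j, j, l), b + j)), b + c + d(l, j, j) + g(c) + h(b, j, c) + j + l, c)

Derivation:
Work inside:  (h(b, j, c) + (((j + l) + d(l, j, j)) + c)) + (b + g(c))
Merge nested applications:  h(b, j, c) + j + l + d(l, j, j) + c + b + g(c)
Sort:  b + c + d(l, j, j) + g(c) + h(b, j, c) + j + l
Reassemble:  h(h(b + c + g(j) + j + l, h(c + j + l, b + c + j, g(l)), d(b + c + l, h(j, j, l), b + j)), b + c + d(l, j, j) + g(c) + h(b, j, c) + j + l, c)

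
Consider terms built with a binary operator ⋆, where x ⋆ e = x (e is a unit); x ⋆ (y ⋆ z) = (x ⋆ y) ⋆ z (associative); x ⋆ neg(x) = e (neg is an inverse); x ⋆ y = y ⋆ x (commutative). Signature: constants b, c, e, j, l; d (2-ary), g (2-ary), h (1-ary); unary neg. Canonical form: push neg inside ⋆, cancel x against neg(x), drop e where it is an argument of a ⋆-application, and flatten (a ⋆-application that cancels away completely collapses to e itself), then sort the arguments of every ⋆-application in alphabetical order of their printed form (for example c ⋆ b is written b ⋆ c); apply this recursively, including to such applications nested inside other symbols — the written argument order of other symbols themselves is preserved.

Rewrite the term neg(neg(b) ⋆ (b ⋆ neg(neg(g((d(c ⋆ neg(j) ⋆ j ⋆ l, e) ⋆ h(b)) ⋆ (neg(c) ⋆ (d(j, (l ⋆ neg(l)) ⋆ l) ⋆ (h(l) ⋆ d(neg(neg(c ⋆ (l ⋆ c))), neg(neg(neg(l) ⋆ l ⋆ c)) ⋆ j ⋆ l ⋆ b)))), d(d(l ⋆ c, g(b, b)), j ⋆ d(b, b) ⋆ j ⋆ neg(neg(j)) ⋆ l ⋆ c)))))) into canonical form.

Answer: neg(g(d(c ⋆ c ⋆ l, b ⋆ c ⋆ j ⋆ l) ⋆ d(c ⋆ l, e) ⋆ d(j, l) ⋆ h(b) ⋆ h(l) ⋆ neg(c), d(d(c ⋆ l, g(b, b)), c ⋆ d(b, b) ⋆ j ⋆ j ⋆ j ⋆ l)))

Derivation:
Push neg inside:  distribute neg over ⋆ and collapse double neg
Inverses cancel:  b cancels
Collect terms:  neg(g(d(c ⋆ c ⋆ l, b ⋆ c ⋆ j ⋆ l) ⋆ d(c ⋆ l, e) ⋆ d(j, l) ⋆ h(b) ⋆ h(l) ⋆ neg(c), d(d(c ⋆ l, g(b, b)), c ⋆ d(b, b) ⋆ j ⋆ j ⋆ j ⋆ l)))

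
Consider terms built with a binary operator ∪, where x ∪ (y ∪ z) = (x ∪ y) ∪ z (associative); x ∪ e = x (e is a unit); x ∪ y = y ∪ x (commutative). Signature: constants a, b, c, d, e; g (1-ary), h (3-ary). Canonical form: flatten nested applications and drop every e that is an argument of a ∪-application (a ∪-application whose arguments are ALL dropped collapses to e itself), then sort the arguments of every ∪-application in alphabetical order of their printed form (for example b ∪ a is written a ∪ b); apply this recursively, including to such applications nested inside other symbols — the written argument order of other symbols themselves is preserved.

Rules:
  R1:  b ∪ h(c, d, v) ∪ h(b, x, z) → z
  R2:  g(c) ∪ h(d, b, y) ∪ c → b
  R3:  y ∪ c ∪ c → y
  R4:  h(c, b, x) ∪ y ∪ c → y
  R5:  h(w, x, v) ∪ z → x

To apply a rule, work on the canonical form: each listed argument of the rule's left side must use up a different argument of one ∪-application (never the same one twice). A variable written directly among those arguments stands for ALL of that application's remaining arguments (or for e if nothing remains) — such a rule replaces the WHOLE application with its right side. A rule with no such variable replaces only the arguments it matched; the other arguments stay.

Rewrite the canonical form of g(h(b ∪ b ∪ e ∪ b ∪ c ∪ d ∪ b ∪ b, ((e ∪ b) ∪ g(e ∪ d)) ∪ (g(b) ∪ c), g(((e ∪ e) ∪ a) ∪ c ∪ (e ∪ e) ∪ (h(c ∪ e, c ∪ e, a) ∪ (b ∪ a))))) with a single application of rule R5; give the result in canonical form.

Answer: g(h(b ∪ b ∪ b ∪ b ∪ b ∪ c ∪ d, b ∪ c ∪ g(b) ∪ g(d), g(c)))

Derivation:
Canonical form:  g(h(b ∪ b ∪ b ∪ b ∪ b ∪ c ∪ d, b ∪ c ∪ g(b) ∪ g(d), g(a ∪ a ∪ b ∪ c ∪ h(c, c, a))))
R5 matches:  uses h(c, c, a);  v := a, w := c, x := c, z := a ∪ a ∪ b ∪ c
The extension variable absorbs all remaining arguments, so the whole application is rewritten.
New term:  g(h(b ∪ b ∪ b ∪ b ∪ b ∪ c ∪ d, b ∪ c ∪ g(b) ∪ g(d), g(c)))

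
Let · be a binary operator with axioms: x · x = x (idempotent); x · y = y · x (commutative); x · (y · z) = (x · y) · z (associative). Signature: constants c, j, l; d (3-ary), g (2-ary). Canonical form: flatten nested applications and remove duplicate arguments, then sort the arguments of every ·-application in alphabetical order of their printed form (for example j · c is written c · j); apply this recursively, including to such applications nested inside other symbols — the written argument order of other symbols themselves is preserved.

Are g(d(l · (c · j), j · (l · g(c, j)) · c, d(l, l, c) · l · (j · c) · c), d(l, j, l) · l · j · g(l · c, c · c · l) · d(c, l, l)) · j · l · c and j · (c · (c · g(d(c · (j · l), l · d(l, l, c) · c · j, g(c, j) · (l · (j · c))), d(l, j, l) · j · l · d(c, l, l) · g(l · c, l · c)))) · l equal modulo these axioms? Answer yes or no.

Answer: no — c · g(d(c · j · l, c · g(c, j) · j · l, c · d(l, l, c) · j · l), d(c, l, l) · d(l, j, l) · g(c · l, c · l) · j · l) · j · l vs c · g(d(c · j · l, c · d(l, l, c) · j · l, c · g(c, j) · j · l), d(c, l, l) · d(l, j, l) · g(c · l, c · l) · j · l) · j · l

Derivation:
Left:  g(d(l · (c · j), j · (l · g(c, j)) · c, d(l, l, c) · l · (j · c) · c), d(l, j, l) · l · j · g(l · c, c · c · l) · d(c, l, l)) · j · l · c
  Canonicalize subterm:  g(d(l · (c · j), j · (l · g(c, j)) · c, d(l, l, c) · l · (j · c) · c), d(l, j, l) · l · j · g(l · c, c · c · l) · d(c, l, l))  →  g(d(c · j · l, c · g(c, j) · j · l, c · d(l, l, c) · j · l), d(c, l, l) · d(l, j, l) · g(c · l, c · l) · j · l)
  Sort:  c · g(d(c · j · l, c · g(c, j) · j · l, c · d(l, l, c) · j · l), d(c, l, l) · d(l, j, l) · g(c · l, c · l) · j · l) · j · l
Right:  j · (c · (c · g(d(c · (j · l), l · d(l, l, c) · c · j, g(c, j) · (l · (j · c))), d(l, j, l) · j · l · d(c, l, l) · g(l · c, l · c)))) · l
  Flatten:  j · c · c · g(d(c · (j · l), l · d(l, l, c) · c · j, g(c, j) · (l · (j · c))), d(l, j, l) · j · l · d(c, l, l) · g(l · c, l · c)) · l
  Canonicalize subterm:  g(d(c · (j · l), l · d(l, l, c) · c · j, g(c, j) · (l · (j · c))), d(l, j, l) · j · l · d(c, l, l) · g(l · c, l · c))  →  g(d(c · j · l, c · d(l, l, c) · j · l, c · g(c, j) · j · l), d(c, l, l) · d(l, j, l) · g(c · l, c · l) · j · l)
  Drop duplicates:  drop duplicate c
  Sort arguments:  c · g(d(c · j · l, c · d(l, l, c) · j · l, c · g(c, j) · j · l), d(c, l, l) · d(l, j, l) · g(c · l, c · l) · j · l) · j · l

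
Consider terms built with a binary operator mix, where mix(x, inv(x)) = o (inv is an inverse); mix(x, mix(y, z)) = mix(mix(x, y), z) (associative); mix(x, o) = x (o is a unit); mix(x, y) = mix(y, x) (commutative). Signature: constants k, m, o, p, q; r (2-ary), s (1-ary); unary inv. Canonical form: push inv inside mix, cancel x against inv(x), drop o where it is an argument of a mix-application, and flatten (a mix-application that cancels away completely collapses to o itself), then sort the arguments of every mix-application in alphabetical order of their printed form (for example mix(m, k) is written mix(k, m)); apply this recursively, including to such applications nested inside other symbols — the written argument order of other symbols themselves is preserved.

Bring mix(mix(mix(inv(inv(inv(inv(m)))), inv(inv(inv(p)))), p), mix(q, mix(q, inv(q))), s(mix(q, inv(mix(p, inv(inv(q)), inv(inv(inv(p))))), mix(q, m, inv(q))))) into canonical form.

Answer: mix(m, q, s(m))

Derivation:
Push inv inside:  distribute inv over mix and collapse double inv
Inverses cancel:  p cancels
Combine occurrences:  mix(m, q, s(m))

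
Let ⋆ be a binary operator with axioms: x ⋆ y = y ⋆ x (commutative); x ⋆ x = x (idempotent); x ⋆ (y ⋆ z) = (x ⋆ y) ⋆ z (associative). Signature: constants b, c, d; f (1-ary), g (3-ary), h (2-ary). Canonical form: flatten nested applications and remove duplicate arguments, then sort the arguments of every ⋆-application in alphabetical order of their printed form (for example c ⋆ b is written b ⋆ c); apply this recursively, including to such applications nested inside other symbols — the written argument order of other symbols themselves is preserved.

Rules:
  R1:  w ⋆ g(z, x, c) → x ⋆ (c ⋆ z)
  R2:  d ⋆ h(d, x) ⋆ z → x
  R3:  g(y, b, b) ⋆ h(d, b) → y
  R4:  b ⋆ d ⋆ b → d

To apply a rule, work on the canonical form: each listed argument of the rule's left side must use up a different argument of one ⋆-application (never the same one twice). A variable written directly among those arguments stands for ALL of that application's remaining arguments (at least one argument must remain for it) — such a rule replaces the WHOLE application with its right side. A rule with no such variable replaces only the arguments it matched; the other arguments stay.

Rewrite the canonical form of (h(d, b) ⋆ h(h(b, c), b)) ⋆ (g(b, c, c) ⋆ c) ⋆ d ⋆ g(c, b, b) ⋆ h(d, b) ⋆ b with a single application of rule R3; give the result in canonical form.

Answer: b ⋆ c ⋆ d ⋆ g(b, c, c) ⋆ h(h(b, c), b)

Derivation:
Canonical form:  b ⋆ c ⋆ d ⋆ g(b, c, c) ⋆ g(c, b, b) ⋆ h(d, b) ⋆ h(h(b, c), b)
Match R3:  consume g(c, b, b), h(d, b);  y := c
New term:  b ⋆ c ⋆ d ⋆ g(b, c, c) ⋆ h(h(b, c), b)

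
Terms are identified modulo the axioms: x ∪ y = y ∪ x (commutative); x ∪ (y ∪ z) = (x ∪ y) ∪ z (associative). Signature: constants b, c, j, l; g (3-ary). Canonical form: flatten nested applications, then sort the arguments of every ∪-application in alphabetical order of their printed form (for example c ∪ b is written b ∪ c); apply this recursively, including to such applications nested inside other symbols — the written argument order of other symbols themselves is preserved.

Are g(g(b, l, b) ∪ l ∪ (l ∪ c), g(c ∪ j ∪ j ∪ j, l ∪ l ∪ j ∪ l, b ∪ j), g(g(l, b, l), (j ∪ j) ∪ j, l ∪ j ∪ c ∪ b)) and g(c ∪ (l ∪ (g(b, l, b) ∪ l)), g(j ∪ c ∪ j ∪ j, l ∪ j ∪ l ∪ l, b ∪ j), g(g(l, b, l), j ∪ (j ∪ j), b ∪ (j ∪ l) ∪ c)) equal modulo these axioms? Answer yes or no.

Answer: yes — both canonical forms are g(c ∪ g(b, l, b) ∪ l ∪ l, g(c ∪ j ∪ j ∪ j, j ∪ l ∪ l ∪ l, b ∪ j), g(g(l, b, l), j ∪ j ∪ j, b ∪ c ∪ j ∪ l))

Derivation:
Left:  g(g(b, l, b) ∪ l ∪ (l ∪ c), g(c ∪ j ∪ j ∪ j, l ∪ l ∪ j ∪ l, b ∪ j), g(g(l, b, l), (j ∪ j) ∪ j, l ∪ j ∪ c ∪ b))
  Focus inside:  g(b, l, b) ∪ l ∪ (l ∪ c)
  Flatten:  g(b, l, b) ∪ l ∪ l ∪ c
  Sort:  c ∪ g(b, l, b) ∪ l ∪ l
  Rebuild:  g(c ∪ g(b, l, b) ∪ l ∪ l, g(c ∪ j ∪ j ∪ j, j ∪ l ∪ l ∪ l, b ∪ j), g(g(l, b, l), j ∪ j ∪ j, b ∪ c ∪ j ∪ l))
Right:  g(c ∪ (l ∪ (g(b, l, b) ∪ l)), g(j ∪ c ∪ j ∪ j, l ∪ j ∪ l ∪ l, b ∪ j), g(g(l, b, l), j ∪ (j ∪ j), b ∪ (j ∪ l) ∪ c))
  Descend into:  c ∪ (l ∪ (g(b, l, b) ∪ l))
  Flatten:  c ∪ l ∪ g(b, l, b) ∪ l
  Sort arguments:  c ∪ g(b, l, b) ∪ l ∪ l
  Rebuild:  g(c ∪ g(b, l, b) ∪ l ∪ l, g(c ∪ j ∪ j ∪ j, j ∪ l ∪ l ∪ l, b ∪ j), g(g(l, b, l), j ∪ j ∪ j, b ∪ c ∪ j ∪ l))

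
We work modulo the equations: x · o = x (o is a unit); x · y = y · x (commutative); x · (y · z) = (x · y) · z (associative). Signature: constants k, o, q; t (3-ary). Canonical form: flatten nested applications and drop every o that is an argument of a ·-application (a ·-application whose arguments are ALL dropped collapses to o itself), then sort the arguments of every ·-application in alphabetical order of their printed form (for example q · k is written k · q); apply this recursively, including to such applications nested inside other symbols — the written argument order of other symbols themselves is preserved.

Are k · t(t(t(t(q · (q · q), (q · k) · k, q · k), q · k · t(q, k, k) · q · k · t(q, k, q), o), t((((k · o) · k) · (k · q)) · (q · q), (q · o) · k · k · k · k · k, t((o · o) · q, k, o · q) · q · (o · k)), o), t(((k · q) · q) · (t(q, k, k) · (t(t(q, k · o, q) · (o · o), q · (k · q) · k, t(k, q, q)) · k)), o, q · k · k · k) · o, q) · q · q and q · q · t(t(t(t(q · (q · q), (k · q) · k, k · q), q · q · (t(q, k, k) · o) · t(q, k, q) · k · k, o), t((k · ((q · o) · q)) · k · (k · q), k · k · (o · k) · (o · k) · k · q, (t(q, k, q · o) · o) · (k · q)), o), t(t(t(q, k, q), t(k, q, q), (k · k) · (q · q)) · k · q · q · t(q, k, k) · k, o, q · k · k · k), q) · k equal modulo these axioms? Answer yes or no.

Left:  k · t(t(t(t(q · (q · q), (q · k) · k, q · k), q · k · t(q, k, k) · q · k · t(q, k, q), o), t((((k · o) · k) · (k · q)) · (q · q), (q · o) · k · k · k · k · k, t((o · o) · q, k, o · q) · q · (o · k)), o), t(((k · q) · q) · (t(q, k, k) · (t(t(q, k · o, q) · (o · o), q · (k · q) · k, t(k, q, q)) · k)), o, q · k · k · k) · o, q) · q · q
  Canonicalize subterm:  t(t(t(t(q · (q · q), (q · k) · k, q · k), q · k · t(q, k, k) · q · k · t(q, k, q), o), t((((k · o) · k) · (k · q)) · (q · q), (q · o) · k · k · k · k · k, t((o · o) · q, k, o · q) · q · (o · k)), o), t(((k · q) · q) · (t(q, k, k) · (t(t(q, k · o, q) · (o · o), q · (k · q) · k, t(k, q, q)) · k)), o, q · k · k · k) · o, q)  →  t(t(t(t(q · q · q, k · k · q, k · q), k · k · q · q · t(q, k, k) · t(q, k, q), o), t(k · k · k · q · q · q, k · k · k · k · k · q, k · q · t(q, k, q)), o), t(k · k · q · q · t(q, k, k) · t(t(q, k, q), k · k · q · q, t(k, q, q)), o, k · k · k · q), q)
  Order the arguments:  k · q · q · t(t(t(t(q · q · q, k · k · q, k · q), k · k · q · q · t(q, k, k) · t(q, k, q), o), t(k · k · k · q · q · q, k · k · k · k · k · q, k · q · t(q, k, q)), o), t(k · k · q · q · t(q, k, k) · t(t(q, k, q), k · k · q · q, t(k, q, q)), o, k · k · k · q), q)
Right:  q · q · t(t(t(t(q · (q · q), (k · q) · k, k · q), q · q · (t(q, k, k) · o) · t(q, k, q) · k · k, o), t((k · ((q · o) · q)) · k · (k · q), k · k · (o · k) · (o · k) · k · q, (t(q, k, q · o) · o) · (k · q)), o), t(t(t(q, k, q), t(k, q, q), (k · k) · (q · q)) · k · q · q · t(q, k, k) · k, o, q · k · k · k), q) · k
  Simplify inside:  t(t(t(t(q · (q · q), (k · q) · k, k · q), q · q · (t(q, k, k) · o) · t(q, k, q) · k · k, o), t((k · ((q · o) · q)) · k · (k · q), k · k · (o · k) · (o · k) · k · q, (t(q, k, q · o) · o) · (k · q)), o), t(t(t(q, k, q), t(k, q, q), (k · k) · (q · q)) · k · q · q · t(q, k, k) · k, o, q · k · k · k), q)  →  t(t(t(t(q · q · q, k · k · q, k · q), k · k · q · q · t(q, k, k) · t(q, k, q), o), t(k · k · k · q · q · q, k · k · k · k · k · q, k · q · t(q, k, q)), o), t(k · k · q · q · t(q, k, k) · t(t(q, k, q), t(k, q, q), k · k · q · q), o, k · k · k · q), q)
  Sort:  k · q · q · t(t(t(t(q · q · q, k · k · q, k · q), k · k · q · q · t(q, k, k) · t(q, k, q), o), t(k · k · k · q · q · q, k · k · k · k · k · q, k · q · t(q, k, q)), o), t(k · k · q · q · t(q, k, k) · t(t(q, k, q), t(k, q, q), k · k · q · q), o, k · k · k · q), q)

Answer: no — k · q · q · t(t(t(t(q · q · q, k · k · q, k · q), k · k · q · q · t(q, k, k) · t(q, k, q), o), t(k · k · k · q · q · q, k · k · k · k · k · q, k · q · t(q, k, q)), o), t(k · k · q · q · t(q, k, k) · t(t(q, k, q), k · k · q · q, t(k, q, q)), o, k · k · k · q), q) vs k · q · q · t(t(t(t(q · q · q, k · k · q, k · q), k · k · q · q · t(q, k, k) · t(q, k, q), o), t(k · k · k · q · q · q, k · k · k · k · k · q, k · q · t(q, k, q)), o), t(k · k · q · q · t(q, k, k) · t(t(q, k, q), t(k, q, q), k · k · q · q), o, k · k · k · q), q)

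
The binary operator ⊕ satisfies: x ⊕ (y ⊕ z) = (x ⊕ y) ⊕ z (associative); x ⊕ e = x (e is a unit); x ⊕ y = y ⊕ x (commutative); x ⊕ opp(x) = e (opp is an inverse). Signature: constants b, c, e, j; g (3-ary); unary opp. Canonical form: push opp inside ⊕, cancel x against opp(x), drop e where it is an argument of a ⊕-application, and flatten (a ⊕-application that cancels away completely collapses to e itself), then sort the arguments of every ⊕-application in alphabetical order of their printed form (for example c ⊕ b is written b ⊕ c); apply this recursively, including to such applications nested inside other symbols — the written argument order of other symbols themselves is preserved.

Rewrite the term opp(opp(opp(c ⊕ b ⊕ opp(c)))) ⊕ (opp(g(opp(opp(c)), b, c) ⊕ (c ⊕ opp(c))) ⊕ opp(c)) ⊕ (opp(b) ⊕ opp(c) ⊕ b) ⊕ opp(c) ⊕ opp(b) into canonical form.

Answer: opp(b) ⊕ opp(b) ⊕ opp(c) ⊕ opp(c) ⊕ opp(c) ⊕ opp(g(c, b, c))

Derivation:
Push opp inside:  distribute opp over ⊕ and collapse double opp
Combine occurrences:  opp(c) ⊕ opp(c) ⊕ opp(c) ⊕ opp(b) ⊕ opp(b) ⊕ opp(g(c, b, c))
Sort:  opp(b) ⊕ opp(b) ⊕ opp(c) ⊕ opp(c) ⊕ opp(c) ⊕ opp(g(c, b, c))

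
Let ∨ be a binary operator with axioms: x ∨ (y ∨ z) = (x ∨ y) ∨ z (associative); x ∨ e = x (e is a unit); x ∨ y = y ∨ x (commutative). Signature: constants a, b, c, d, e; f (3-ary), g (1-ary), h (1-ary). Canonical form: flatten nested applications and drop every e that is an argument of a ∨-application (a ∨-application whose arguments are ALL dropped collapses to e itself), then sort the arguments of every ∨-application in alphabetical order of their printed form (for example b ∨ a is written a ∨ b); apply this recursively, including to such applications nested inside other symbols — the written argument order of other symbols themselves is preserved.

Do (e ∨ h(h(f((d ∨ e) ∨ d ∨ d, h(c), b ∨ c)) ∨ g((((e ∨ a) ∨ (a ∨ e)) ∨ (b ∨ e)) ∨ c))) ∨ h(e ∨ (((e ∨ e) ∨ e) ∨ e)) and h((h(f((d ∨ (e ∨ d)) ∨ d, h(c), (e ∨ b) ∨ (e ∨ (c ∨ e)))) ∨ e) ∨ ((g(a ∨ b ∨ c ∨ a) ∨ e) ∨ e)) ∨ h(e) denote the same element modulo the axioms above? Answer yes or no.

Answer: yes — both canonical forms are h(e) ∨ h(g(a ∨ a ∨ b ∨ c) ∨ h(f(d ∨ d ∨ d, h(c), b ∨ c)))

Derivation:
Left:  (e ∨ h(h(f((d ∨ e) ∨ d ∨ d, h(c), b ∨ c)) ∨ g((((e ∨ a) ∨ (a ∨ e)) ∨ (b ∨ e)) ∨ c))) ∨ h(e ∨ (((e ∨ e) ∨ e) ∨ e))
  Un-nest:  e ∨ h(h(f((d ∨ e) ∨ d ∨ d, h(c), b ∨ c)) ∨ g((((e ∨ a) ∨ (a ∨ e)) ∨ (b ∨ e)) ∨ c)) ∨ h(e ∨ (((e ∨ e) ∨ e) ∨ e))
  Canonicalize subterm:  h(h(f((d ∨ e) ∨ d ∨ d, h(c), b ∨ c)) ∨ g((((e ∨ a) ∨ (a ∨ e)) ∨ (b ∨ e)) ∨ c))  →  h(g(a ∨ a ∨ b ∨ c) ∨ h(f(d ∨ d ∨ d, h(c), b ∨ c)))
  Simplify inside:  h(e ∨ (((e ∨ e) ∨ e) ∨ e))  →  h(e)
  Units out:  drop e
  Sort arguments:  h(e) ∨ h(g(a ∨ a ∨ b ∨ c) ∨ h(f(d ∨ d ∨ d, h(c), b ∨ c)))
Right:  h((h(f((d ∨ (e ∨ d)) ∨ d, h(c), (e ∨ b) ∨ (e ∨ (c ∨ e)))) ∨ e) ∨ ((g(a ∨ b ∨ c ∨ a) ∨ e) ∨ e)) ∨ h(e)
  Inside:  h((h(f((d ∨ (e ∨ d)) ∨ d, h(c), (e ∨ b) ∨ (e ∨ (c ∨ e)))) ∨ e) ∨ ((g(a ∨ b ∨ c ∨ a) ∨ e) ∨ e))  →  h(g(a ∨ a ∨ b ∨ c) ∨ h(f(d ∨ d ∨ d, h(c), b ∨ c)))
  Sort:  h(e) ∨ h(g(a ∨ a ∨ b ∨ c) ∨ h(f(d ∨ d ∨ d, h(c), b ∨ c)))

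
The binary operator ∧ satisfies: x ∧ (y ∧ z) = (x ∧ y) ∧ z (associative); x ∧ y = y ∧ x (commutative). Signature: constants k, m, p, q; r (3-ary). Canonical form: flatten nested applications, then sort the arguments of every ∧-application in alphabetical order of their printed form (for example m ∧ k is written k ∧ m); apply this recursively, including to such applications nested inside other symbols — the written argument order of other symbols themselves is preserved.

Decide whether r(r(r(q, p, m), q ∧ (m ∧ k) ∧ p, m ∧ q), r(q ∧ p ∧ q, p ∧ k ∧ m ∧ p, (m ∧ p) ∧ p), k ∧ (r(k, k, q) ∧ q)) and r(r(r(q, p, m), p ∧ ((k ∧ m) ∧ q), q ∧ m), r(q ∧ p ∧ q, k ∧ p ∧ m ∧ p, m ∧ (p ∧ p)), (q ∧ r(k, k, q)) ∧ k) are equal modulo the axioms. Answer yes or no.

Left:  r(r(r(q, p, m), q ∧ (m ∧ k) ∧ p, m ∧ q), r(q ∧ p ∧ q, p ∧ k ∧ m ∧ p, (m ∧ p) ∧ p), k ∧ (r(k, k, q) ∧ q))
  Work inside:  k ∧ (r(k, k, q) ∧ q)
  Flatten:  k ∧ r(k, k, q) ∧ q
  Order the arguments:  k ∧ q ∧ r(k, k, q)
  Reassemble:  r(r(r(q, p, m), k ∧ m ∧ p ∧ q, m ∧ q), r(p ∧ q ∧ q, k ∧ m ∧ p ∧ p, m ∧ p ∧ p), k ∧ q ∧ r(k, k, q))
Right:  r(r(r(q, p, m), p ∧ ((k ∧ m) ∧ q), q ∧ m), r(q ∧ p ∧ q, k ∧ p ∧ m ∧ p, m ∧ (p ∧ p)), (q ∧ r(k, k, q)) ∧ k)
  Descend into:  (q ∧ r(k, k, q)) ∧ k
  Flatten:  q ∧ r(k, k, q) ∧ k
  Sort:  k ∧ q ∧ r(k, k, q)
  Rebuild:  r(r(r(q, p, m), k ∧ m ∧ p ∧ q, m ∧ q), r(p ∧ q ∧ q, k ∧ m ∧ p ∧ p, m ∧ p ∧ p), k ∧ q ∧ r(k, k, q))

Answer: yes — both canonical forms are r(r(r(q, p, m), k ∧ m ∧ p ∧ q, m ∧ q), r(p ∧ q ∧ q, k ∧ m ∧ p ∧ p, m ∧ p ∧ p), k ∧ q ∧ r(k, k, q))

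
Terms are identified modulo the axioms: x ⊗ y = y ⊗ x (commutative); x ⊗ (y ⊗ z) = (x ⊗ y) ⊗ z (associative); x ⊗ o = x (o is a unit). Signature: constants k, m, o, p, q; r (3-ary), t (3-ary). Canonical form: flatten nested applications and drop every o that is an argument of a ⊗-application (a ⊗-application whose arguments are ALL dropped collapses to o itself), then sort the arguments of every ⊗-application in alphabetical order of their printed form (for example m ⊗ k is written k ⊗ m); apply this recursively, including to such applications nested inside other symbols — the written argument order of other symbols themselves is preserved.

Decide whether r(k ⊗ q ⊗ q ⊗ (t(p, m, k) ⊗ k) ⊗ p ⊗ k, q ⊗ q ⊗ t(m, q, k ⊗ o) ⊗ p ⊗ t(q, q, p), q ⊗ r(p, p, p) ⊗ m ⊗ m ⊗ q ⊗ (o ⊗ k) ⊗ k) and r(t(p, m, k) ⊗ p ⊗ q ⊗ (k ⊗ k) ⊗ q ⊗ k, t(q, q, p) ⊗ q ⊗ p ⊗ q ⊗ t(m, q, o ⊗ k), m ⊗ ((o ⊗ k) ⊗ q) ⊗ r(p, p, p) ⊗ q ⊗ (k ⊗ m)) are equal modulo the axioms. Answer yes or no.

Left:  r(k ⊗ q ⊗ q ⊗ (t(p, m, k) ⊗ k) ⊗ p ⊗ k, q ⊗ q ⊗ t(m, q, k ⊗ o) ⊗ p ⊗ t(q, q, p), q ⊗ r(p, p, p) ⊗ m ⊗ m ⊗ q ⊗ (o ⊗ k) ⊗ k)
  Focus inside:  q ⊗ q ⊗ t(m, q, k ⊗ o) ⊗ p ⊗ t(q, q, p)
  Inside:  t(m, q, k ⊗ o)  →  t(m, q, k)
  Order the arguments:  p ⊗ q ⊗ q ⊗ t(m, q, k) ⊗ t(q, q, p)
  Rebuild:  r(k ⊗ k ⊗ k ⊗ p ⊗ q ⊗ q ⊗ t(p, m, k), p ⊗ q ⊗ q ⊗ t(m, q, k) ⊗ t(q, q, p), k ⊗ k ⊗ m ⊗ m ⊗ q ⊗ q ⊗ r(p, p, p))
Right:  r(t(p, m, k) ⊗ p ⊗ q ⊗ (k ⊗ k) ⊗ q ⊗ k, t(q, q, p) ⊗ q ⊗ p ⊗ q ⊗ t(m, q, o ⊗ k), m ⊗ ((o ⊗ k) ⊗ q) ⊗ r(p, p, p) ⊗ q ⊗ (k ⊗ m))
  Descend into:  m ⊗ ((o ⊗ k) ⊗ q) ⊗ r(p, p, p) ⊗ q ⊗ (k ⊗ m)
  Merge nested applications:  m ⊗ o ⊗ k ⊗ q ⊗ r(p, p, p) ⊗ q ⊗ k ⊗ m
  Units out:  drop o
  Sort arguments:  k ⊗ k ⊗ m ⊗ m ⊗ q ⊗ q ⊗ r(p, p, p)
  Put back:  r(k ⊗ k ⊗ k ⊗ p ⊗ q ⊗ q ⊗ t(p, m, k), p ⊗ q ⊗ q ⊗ t(m, q, k) ⊗ t(q, q, p), k ⊗ k ⊗ m ⊗ m ⊗ q ⊗ q ⊗ r(p, p, p))

Answer: yes — both canonical forms are r(k ⊗ k ⊗ k ⊗ p ⊗ q ⊗ q ⊗ t(p, m, k), p ⊗ q ⊗ q ⊗ t(m, q, k) ⊗ t(q, q, p), k ⊗ k ⊗ m ⊗ m ⊗ q ⊗ q ⊗ r(p, p, p))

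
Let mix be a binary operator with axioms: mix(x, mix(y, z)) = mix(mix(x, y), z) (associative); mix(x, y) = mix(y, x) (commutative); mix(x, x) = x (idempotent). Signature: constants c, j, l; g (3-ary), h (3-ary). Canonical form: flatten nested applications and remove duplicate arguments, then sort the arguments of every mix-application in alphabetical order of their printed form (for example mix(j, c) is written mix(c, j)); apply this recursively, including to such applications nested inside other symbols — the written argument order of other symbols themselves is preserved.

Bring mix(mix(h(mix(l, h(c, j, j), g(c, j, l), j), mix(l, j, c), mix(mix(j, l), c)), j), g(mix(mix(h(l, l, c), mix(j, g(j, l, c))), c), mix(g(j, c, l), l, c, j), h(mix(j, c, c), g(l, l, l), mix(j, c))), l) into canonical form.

Answer: mix(g(mix(c, g(j, l, c), h(l, l, c), j), mix(c, g(j, c, l), j, l), h(mix(c, j), g(l, l, l), mix(c, j))), h(mix(g(c, j, l), h(c, j, j), j, l), mix(c, j, l), mix(c, j, l)), j, l)

Derivation:
Merge nested applications:  mix(h(mix(l, h(c, j, j), g(c, j, l), j), mix(l, j, c), mix(mix(j, l), c)), j, g(mix(mix(h(l, l, c), mix(j, g(j, l, c))), c), mix(g(j, c, l), l, c, j), h(mix(j, c, c), g(l, l, l), mix(j, c))), l)
Inside:  h(mix(l, h(c, j, j), g(c, j, l), j), mix(l, j, c), mix(mix(j, l), c))  →  h(mix(g(c, j, l), h(c, j, j), j, l), mix(c, j, l), mix(c, j, l))
Simplify inside:  g(mix(mix(h(l, l, c), mix(j, g(j, l, c))), c), mix(g(j, c, l), l, c, j), h(mix(j, c, c), g(l, l, l), mix(j, c)))  →  g(mix(c, g(j, l, c), h(l, l, c), j), mix(c, g(j, c, l), j, l), h(mix(c, j), g(l, l, l), mix(c, j)))
Sort:  mix(g(mix(c, g(j, l, c), h(l, l, c), j), mix(c, g(j, c, l), j, l), h(mix(c, j), g(l, l, l), mix(c, j))), h(mix(g(c, j, l), h(c, j, j), j, l), mix(c, j, l), mix(c, j, l)), j, l)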